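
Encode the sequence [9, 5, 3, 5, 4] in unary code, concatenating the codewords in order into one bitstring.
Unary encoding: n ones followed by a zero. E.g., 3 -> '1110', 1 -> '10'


Encode each number as n ones followed by a terminating 0:
  9 -> 1111111110 (10 bits)
  5 -> 111110 (6 bits)
  3 -> 1110 (4 bits)
  5 -> 111110 (6 bits)
  4 -> 11110 (5 bits)
Total length = 10 + 6 + 4 + 6 + 5 = 31 bits.

Unary([9, 5, 3, 5, 4]) = 1111111110111110111011111011110 (31 bits)


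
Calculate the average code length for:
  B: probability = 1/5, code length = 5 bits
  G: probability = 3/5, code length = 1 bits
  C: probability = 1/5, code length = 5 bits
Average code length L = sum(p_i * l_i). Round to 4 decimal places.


Weighted contributions p_i * l_i:
  B: (1/5) * 5 = 5/5
  G: (3/5) * 1 = 3/5
  C: (1/5) * 5 = 5/5
Sum = (5 + 3 + 5)/5 = 13/5

L = 13/5 = 2.6000 bits/symbol


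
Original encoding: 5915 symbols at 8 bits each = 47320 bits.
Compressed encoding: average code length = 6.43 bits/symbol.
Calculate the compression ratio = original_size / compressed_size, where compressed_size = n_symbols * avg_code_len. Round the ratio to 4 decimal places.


original_size = n_symbols * orig_bits = 5915 * 8 = 47320 bits
compressed_size = n_symbols * avg_code_len = 5915 * 6.43 = 38033.45 bits
ratio = original_size / compressed_size = 47320 / 38033.45 = 1.2442

Compression ratio = 1.2442


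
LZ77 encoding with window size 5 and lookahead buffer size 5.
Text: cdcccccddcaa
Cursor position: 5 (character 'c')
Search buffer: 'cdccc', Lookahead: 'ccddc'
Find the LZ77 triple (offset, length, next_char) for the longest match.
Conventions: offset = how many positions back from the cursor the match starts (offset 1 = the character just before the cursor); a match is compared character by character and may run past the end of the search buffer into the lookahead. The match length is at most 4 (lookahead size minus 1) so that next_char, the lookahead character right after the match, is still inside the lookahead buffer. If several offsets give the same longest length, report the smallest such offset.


Try each offset into the search buffer:
  offset=1 (pos 4, char 'c'): match length 2
  offset=2 (pos 3, char 'c'): match length 2
  offset=3 (pos 2, char 'c'): match length 2
  offset=4 (pos 1, char 'd'): match length 0
  offset=5 (pos 0, char 'c'): match length 1
Longest match has length 2, found at offsets 1, 2, 3; take the smallest, offset 1.
next_char = character at position 5 + 2 = 7 -> 'd'

Best match: offset=1, length=2 (matching 'cc' starting at position 4)
LZ77 triple: (1, 2, 'd')


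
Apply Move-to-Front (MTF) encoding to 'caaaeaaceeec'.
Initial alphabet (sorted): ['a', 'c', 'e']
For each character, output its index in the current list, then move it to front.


MTF encoding:
'c': index 1 in ['a', 'c', 'e'] -> ['c', 'a', 'e']
'a': index 1 in ['c', 'a', 'e'] -> ['a', 'c', 'e']
'a': index 0 in ['a', 'c', 'e'] -> ['a', 'c', 'e']
'a': index 0 in ['a', 'c', 'e'] -> ['a', 'c', 'e']
'e': index 2 in ['a', 'c', 'e'] -> ['e', 'a', 'c']
'a': index 1 in ['e', 'a', 'c'] -> ['a', 'e', 'c']
'a': index 0 in ['a', 'e', 'c'] -> ['a', 'e', 'c']
'c': index 2 in ['a', 'e', 'c'] -> ['c', 'a', 'e']
'e': index 2 in ['c', 'a', 'e'] -> ['e', 'c', 'a']
'e': index 0 in ['e', 'c', 'a'] -> ['e', 'c', 'a']
'e': index 0 in ['e', 'c', 'a'] -> ['e', 'c', 'a']
'c': index 1 in ['e', 'c', 'a'] -> ['c', 'e', 'a']


Output: [1, 1, 0, 0, 2, 1, 0, 2, 2, 0, 0, 1]


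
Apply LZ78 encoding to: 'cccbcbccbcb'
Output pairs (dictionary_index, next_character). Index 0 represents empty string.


LZ78 encoding steps:
Dictionary: {0: ''}
Step 1: w='' (idx 0), next='c' -> output (0, 'c'), add 'c' as idx 1
Step 2: w='c' (idx 1), next='c' -> output (1, 'c'), add 'cc' as idx 2
Step 3: w='' (idx 0), next='b' -> output (0, 'b'), add 'b' as idx 3
Step 4: w='c' (idx 1), next='b' -> output (1, 'b'), add 'cb' as idx 4
Step 5: w='cc' (idx 2), next='b' -> output (2, 'b'), add 'ccb' as idx 5
Step 6: w='cb' (idx 4), end of input -> output (4, '')


Encoded: [(0, 'c'), (1, 'c'), (0, 'b'), (1, 'b'), (2, 'b'), (4, '')]


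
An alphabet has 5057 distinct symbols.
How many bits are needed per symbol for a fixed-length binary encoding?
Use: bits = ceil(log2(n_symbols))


log2(5057) = 12.3041
Bracket: 2^12 = 4096 < 5057 <= 2^13 = 8192
So ceil(log2(5057)) = 13

bits = ceil(log2(5057)) = ceil(12.3041) = 13 bits


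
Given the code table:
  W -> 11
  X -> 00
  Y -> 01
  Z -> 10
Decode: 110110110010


Decoding:
11 -> W
01 -> Y
10 -> Z
11 -> W
00 -> X
10 -> Z


Result: WYZWXZ


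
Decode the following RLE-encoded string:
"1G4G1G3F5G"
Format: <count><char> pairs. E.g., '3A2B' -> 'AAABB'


Expanding each <count><char> pair:
  1G -> 'G'
  4G -> 'GGGG'
  1G -> 'G'
  3F -> 'FFF'
  5G -> 'GGGGG'

Decoded = GGGGGGFFFGGGGG


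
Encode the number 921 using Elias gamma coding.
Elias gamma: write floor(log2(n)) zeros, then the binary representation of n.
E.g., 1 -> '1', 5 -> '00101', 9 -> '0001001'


num_bits = floor(log2(921)) + 1 = 10
leading_zeros = num_bits - 1 = 9
binary(921) = 1110011001

Elias gamma(921) = '000000000' + '1110011001' = 0000000001110011001 (19 bits)


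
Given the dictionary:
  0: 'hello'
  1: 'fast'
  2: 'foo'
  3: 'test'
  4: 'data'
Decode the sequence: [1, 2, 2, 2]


Look up each index in the dictionary:
  1 -> 'fast'
  2 -> 'foo'
  2 -> 'foo'
  2 -> 'foo'

Decoded: "fast foo foo foo"


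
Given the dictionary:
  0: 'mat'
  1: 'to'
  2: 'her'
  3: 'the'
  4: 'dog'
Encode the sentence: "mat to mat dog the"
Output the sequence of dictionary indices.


Look up each word in the dictionary:
  'mat' -> 0
  'to' -> 1
  'mat' -> 0
  'dog' -> 4
  'the' -> 3

Encoded: [0, 1, 0, 4, 3]


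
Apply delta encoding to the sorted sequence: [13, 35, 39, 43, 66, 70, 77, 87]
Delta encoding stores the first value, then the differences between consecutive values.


First value: 13
Deltas:
  35 - 13 = 22
  39 - 35 = 4
  43 - 39 = 4
  66 - 43 = 23
  70 - 66 = 4
  77 - 70 = 7
  87 - 77 = 10


Delta encoded: [13, 22, 4, 4, 23, 4, 7, 10]


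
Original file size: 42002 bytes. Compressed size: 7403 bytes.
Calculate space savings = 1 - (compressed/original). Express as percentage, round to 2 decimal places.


ratio = compressed/original = 7403/42002 = 0.176254
savings = 1 - ratio = 1 - 0.176254 = 0.823746
as a percentage: 0.823746 * 100 = 82.37%

Space savings = 1 - 7403/42002 = 82.37%


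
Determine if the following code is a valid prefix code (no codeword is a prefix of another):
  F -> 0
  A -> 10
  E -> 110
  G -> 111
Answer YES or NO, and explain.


Checking each pair (does one codeword prefix another?):
  F='0' vs A='10': no prefix
  F='0' vs E='110': no prefix
  F='0' vs G='111': no prefix
  A='10' vs F='0': no prefix
  A='10' vs E='110': no prefix
  A='10' vs G='111': no prefix
  E='110' vs F='0': no prefix
  E='110' vs A='10': no prefix
  E='110' vs G='111': no prefix
  G='111' vs F='0': no prefix
  G='111' vs A='10': no prefix
  G='111' vs E='110': no prefix
No violation found over all pairs.

YES -- this is a valid prefix code. No codeword is a prefix of any other codeword.


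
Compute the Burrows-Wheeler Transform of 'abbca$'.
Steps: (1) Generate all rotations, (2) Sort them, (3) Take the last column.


Rotations (sorted):
  0: $abbca -> last char: a
  1: a$abbc -> last char: c
  2: abbca$ -> last char: $
  3: bbca$a -> last char: a
  4: bca$ab -> last char: b
  5: ca$abb -> last char: b


BWT = ac$abb


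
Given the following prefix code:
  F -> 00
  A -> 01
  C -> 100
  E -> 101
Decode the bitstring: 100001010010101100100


Decoding step by step:
Bits 100 -> C
Bits 00 -> F
Bits 101 -> E
Bits 00 -> F
Bits 101 -> E
Bits 01 -> A
Bits 100 -> C
Bits 100 -> C


Decoded message: CFEFEACC


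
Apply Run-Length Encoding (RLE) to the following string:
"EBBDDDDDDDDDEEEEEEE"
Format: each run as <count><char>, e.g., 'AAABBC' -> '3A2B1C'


Scanning runs left to right:
  i=0: run of 'E' x 1 -> '1E'
  i=1: run of 'B' x 2 -> '2B'
  i=3: run of 'D' x 9 -> '9D'
  i=12: run of 'E' x 7 -> '7E'

RLE = 1E2B9D7E


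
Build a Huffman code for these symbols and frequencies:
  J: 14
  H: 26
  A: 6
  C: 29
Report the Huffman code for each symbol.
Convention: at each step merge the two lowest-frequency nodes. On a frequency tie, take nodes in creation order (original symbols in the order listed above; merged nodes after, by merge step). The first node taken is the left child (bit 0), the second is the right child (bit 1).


Huffman tree construction:
Step 1: Merge A(6) + J(14) = 20
Step 2: Merge (A+J)(20) + H(26) = 46
Step 3: Merge C(29) + ((A+J)+H)(46) = 75
Read each symbol's code off the tree from the root (left child = 0, right child = 1).

Codes:
  J: 101 (length 3)
  H: 11 (length 2)
  A: 100 (length 3)
  C: 0 (length 1)
Average code length: 141/75 = 1.8800 bits/symbol


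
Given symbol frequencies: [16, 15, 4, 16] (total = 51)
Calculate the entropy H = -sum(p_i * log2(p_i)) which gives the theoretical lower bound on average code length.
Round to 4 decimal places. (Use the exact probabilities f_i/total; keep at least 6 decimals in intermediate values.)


Per-symbol terms -p_i * log2(p_i) with p_i = f_i/51:
  p = 16/51 = 0.313725: log2(p) = -1.672425, -p*log2(p) = 0.524682
  p = 15/51 = 0.294118: log2(p) = -1.765535, -p*log2(p) = 0.519275
  p = 4/51 = 0.078431: log2(p) = -3.672425, -p*log2(p) = 0.288033
  p = 16/51 = 0.313725: log2(p) = -1.672425, -p*log2(p) = 0.524682
H = 0.524682 + 0.519275 + 0.288033 + 0.524682 = 1.856672

H = 1.8567 bits/symbol


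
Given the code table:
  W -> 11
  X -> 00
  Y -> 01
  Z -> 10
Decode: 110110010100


Decoding:
11 -> W
01 -> Y
10 -> Z
01 -> Y
01 -> Y
00 -> X


Result: WYZYYX


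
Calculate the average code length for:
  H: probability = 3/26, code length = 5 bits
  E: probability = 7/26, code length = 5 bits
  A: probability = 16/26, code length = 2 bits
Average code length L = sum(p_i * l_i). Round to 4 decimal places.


Weighted contributions p_i * l_i:
  H: (3/26) * 5 = 15/26
  E: (7/26) * 5 = 35/26
  A: (16/26) * 2 = 32/26
Sum = (15 + 35 + 32)/26 = 82/26

L = 82/26 = 3.1538 bits/symbol


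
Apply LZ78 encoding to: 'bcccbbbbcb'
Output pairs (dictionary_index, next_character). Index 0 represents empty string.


LZ78 encoding steps:
Dictionary: {0: ''}
Step 1: w='' (idx 0), next='b' -> output (0, 'b'), add 'b' as idx 1
Step 2: w='' (idx 0), next='c' -> output (0, 'c'), add 'c' as idx 2
Step 3: w='c' (idx 2), next='c' -> output (2, 'c'), add 'cc' as idx 3
Step 4: w='b' (idx 1), next='b' -> output (1, 'b'), add 'bb' as idx 4
Step 5: w='bb' (idx 4), next='c' -> output (4, 'c'), add 'bbc' as idx 5
Step 6: w='b' (idx 1), end of input -> output (1, '')


Encoded: [(0, 'b'), (0, 'c'), (2, 'c'), (1, 'b'), (4, 'c'), (1, '')]


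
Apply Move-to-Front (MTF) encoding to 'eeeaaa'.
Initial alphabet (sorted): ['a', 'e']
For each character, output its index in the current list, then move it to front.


MTF encoding:
'e': index 1 in ['a', 'e'] -> ['e', 'a']
'e': index 0 in ['e', 'a'] -> ['e', 'a']
'e': index 0 in ['e', 'a'] -> ['e', 'a']
'a': index 1 in ['e', 'a'] -> ['a', 'e']
'a': index 0 in ['a', 'e'] -> ['a', 'e']
'a': index 0 in ['a', 'e'] -> ['a', 'e']


Output: [1, 0, 0, 1, 0, 0]


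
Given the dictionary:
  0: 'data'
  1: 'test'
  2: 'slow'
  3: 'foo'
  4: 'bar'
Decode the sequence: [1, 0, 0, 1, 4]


Look up each index in the dictionary:
  1 -> 'test'
  0 -> 'data'
  0 -> 'data'
  1 -> 'test'
  4 -> 'bar'

Decoded: "test data data test bar"


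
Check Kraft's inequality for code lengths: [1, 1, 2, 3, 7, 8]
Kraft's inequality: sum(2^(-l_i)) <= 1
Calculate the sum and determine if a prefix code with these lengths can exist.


Sum = 2^(-1) + 2^(-1) + 2^(-2) + 2^(-3) + 2^(-7) + 2^(-8)
    = 0.5 + 0.5 + 0.25 + 0.125 + 0.0078125 + 0.00390625
    = 355/256 = 1.38671875
Since 1.38671875 > 1, Kraft's inequality is NOT satisfied.
A prefix code with these lengths CANNOT exist.

Kraft sum = 1.38671875. Not satisfied.


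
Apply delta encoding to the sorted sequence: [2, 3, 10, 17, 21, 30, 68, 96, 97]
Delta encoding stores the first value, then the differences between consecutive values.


First value: 2
Deltas:
  3 - 2 = 1
  10 - 3 = 7
  17 - 10 = 7
  21 - 17 = 4
  30 - 21 = 9
  68 - 30 = 38
  96 - 68 = 28
  97 - 96 = 1


Delta encoded: [2, 1, 7, 7, 4, 9, 38, 28, 1]


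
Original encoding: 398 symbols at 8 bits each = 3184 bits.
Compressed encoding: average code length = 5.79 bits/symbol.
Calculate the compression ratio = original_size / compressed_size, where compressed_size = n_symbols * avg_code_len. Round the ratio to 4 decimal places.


original_size = n_symbols * orig_bits = 398 * 8 = 3184 bits
compressed_size = n_symbols * avg_code_len = 398 * 5.79 = 2304.42 bits
ratio = original_size / compressed_size = 3184 / 2304.42 = 1.3817

Compression ratio = 1.3817


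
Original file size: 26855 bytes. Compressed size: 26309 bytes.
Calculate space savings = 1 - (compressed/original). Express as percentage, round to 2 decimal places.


ratio = compressed/original = 26309/26855 = 0.979669
savings = 1 - ratio = 1 - 0.979669 = 0.020331
as a percentage: 0.020331 * 100 = 2.03%

Space savings = 1 - 26309/26855 = 2.03%


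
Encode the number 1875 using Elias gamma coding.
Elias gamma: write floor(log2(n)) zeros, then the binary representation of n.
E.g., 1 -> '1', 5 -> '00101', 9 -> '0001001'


num_bits = floor(log2(1875)) + 1 = 11
leading_zeros = num_bits - 1 = 10
binary(1875) = 11101010011

Elias gamma(1875) = '0000000000' + '11101010011' = 000000000011101010011 (21 bits)


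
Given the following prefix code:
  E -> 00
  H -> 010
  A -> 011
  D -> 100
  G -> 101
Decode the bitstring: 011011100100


Decoding step by step:
Bits 011 -> A
Bits 011 -> A
Bits 100 -> D
Bits 100 -> D


Decoded message: AADD


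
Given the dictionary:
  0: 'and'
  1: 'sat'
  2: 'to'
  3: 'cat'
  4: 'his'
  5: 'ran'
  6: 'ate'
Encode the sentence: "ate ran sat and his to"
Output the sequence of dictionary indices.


Look up each word in the dictionary:
  'ate' -> 6
  'ran' -> 5
  'sat' -> 1
  'and' -> 0
  'his' -> 4
  'to' -> 2

Encoded: [6, 5, 1, 0, 4, 2]


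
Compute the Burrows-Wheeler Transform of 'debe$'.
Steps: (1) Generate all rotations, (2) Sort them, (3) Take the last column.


Rotations (sorted):
  0: $debe -> last char: e
  1: be$de -> last char: e
  2: debe$ -> last char: $
  3: e$deb -> last char: b
  4: ebe$d -> last char: d


BWT = ee$bd


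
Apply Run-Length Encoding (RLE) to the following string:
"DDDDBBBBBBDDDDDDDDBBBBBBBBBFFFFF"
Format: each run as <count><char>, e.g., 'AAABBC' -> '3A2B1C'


Scanning runs left to right:
  i=0: run of 'D' x 4 -> '4D'
  i=4: run of 'B' x 6 -> '6B'
  i=10: run of 'D' x 8 -> '8D'
  i=18: run of 'B' x 9 -> '9B'
  i=27: run of 'F' x 5 -> '5F'

RLE = 4D6B8D9B5F


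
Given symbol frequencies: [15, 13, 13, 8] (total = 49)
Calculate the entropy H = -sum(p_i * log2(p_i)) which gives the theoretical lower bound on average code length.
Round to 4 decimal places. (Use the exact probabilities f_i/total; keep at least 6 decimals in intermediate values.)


Per-symbol terms -p_i * log2(p_i) with p_i = f_i/49:
  p = 15/49 = 0.306122: log2(p) = -1.707819, -p*log2(p) = 0.522802
  p = 13/49 = 0.265306: log2(p) = -1.914270, -p*log2(p) = 0.507868
  p = 13/49 = 0.265306: log2(p) = -1.914270, -p*log2(p) = 0.507868
  p = 8/49 = 0.163265: log2(p) = -2.614710, -p*log2(p) = 0.426891
H = 0.522802 + 0.507868 + 0.507868 + 0.426891 = 1.965429

H = 1.9654 bits/symbol


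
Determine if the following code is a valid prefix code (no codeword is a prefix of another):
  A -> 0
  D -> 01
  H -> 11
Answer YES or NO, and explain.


Checking each pair (does one codeword prefix another?):
  A='0' vs D='01': prefix -- VIOLATION

NO -- this is NOT a valid prefix code. A (0) is a prefix of D (01).


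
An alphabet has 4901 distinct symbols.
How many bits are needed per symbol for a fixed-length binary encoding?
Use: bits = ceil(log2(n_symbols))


log2(4901) = 12.2589
Bracket: 2^12 = 4096 < 4901 <= 2^13 = 8192
So ceil(log2(4901)) = 13

bits = ceil(log2(4901)) = ceil(12.2589) = 13 bits


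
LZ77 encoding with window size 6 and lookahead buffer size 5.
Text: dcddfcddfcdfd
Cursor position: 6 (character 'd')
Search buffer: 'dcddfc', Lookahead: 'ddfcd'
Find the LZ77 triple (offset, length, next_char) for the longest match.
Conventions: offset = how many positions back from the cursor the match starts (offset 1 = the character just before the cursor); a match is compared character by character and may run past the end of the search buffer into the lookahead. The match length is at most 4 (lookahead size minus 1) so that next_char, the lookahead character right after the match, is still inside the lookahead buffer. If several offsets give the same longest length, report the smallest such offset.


Try each offset into the search buffer:
  offset=1 (pos 5, char 'c'): match length 0
  offset=2 (pos 4, char 'f'): match length 0
  offset=3 (pos 3, char 'd'): match length 1
  offset=4 (pos 2, char 'd'): match length 4
  offset=5 (pos 1, char 'c'): match length 0
  offset=6 (pos 0, char 'd'): match length 1
Longest match has length 4 at offset 4.
next_char = character at position 6 + 4 = 10 -> 'd'

Best match: offset=4, length=4 (matching 'ddfc' starting at position 2)
LZ77 triple: (4, 4, 'd')


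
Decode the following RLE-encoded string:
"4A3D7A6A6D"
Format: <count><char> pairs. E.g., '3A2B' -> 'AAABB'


Expanding each <count><char> pair:
  4A -> 'AAAA'
  3D -> 'DDD'
  7A -> 'AAAAAAA'
  6A -> 'AAAAAA'
  6D -> 'DDDDDD'

Decoded = AAAADDDAAAAAAAAAAAAADDDDDD


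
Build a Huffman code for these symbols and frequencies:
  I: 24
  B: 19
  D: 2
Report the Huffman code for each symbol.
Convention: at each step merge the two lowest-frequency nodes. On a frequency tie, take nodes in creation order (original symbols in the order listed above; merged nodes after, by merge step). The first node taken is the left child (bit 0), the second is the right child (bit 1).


Huffman tree construction:
Step 1: Merge D(2) + B(19) = 21
Step 2: Merge (D+B)(21) + I(24) = 45
Read each symbol's code off the tree from the root (left child = 0, right child = 1).

Codes:
  I: 1 (length 1)
  B: 01 (length 2)
  D: 00 (length 2)
Average code length: 66/45 = 1.4667 bits/symbol


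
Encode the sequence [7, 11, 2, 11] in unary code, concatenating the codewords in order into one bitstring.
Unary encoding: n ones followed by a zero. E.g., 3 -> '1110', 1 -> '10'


Encode each number as n ones followed by a terminating 0:
  7 -> 11111110 (8 bits)
  11 -> 111111111110 (12 bits)
  2 -> 110 (3 bits)
  11 -> 111111111110 (12 bits)
Total length = 8 + 12 + 3 + 12 = 35 bits.

Unary([7, 11, 2, 11]) = 11111110111111111110110111111111110 (35 bits)


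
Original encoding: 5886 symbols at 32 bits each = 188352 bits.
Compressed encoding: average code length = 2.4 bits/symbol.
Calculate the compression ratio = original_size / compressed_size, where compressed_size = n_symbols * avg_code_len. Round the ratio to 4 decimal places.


original_size = n_symbols * orig_bits = 5886 * 32 = 188352 bits
compressed_size = n_symbols * avg_code_len = 5886 * 2.4 = 14126.4 bits
ratio = original_size / compressed_size = 188352 / 14126.4 = 13.3333

Compression ratio = 13.3333


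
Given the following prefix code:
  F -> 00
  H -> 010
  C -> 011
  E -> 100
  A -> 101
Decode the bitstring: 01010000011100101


Decoding step by step:
Bits 010 -> H
Bits 100 -> E
Bits 00 -> F
Bits 011 -> C
Bits 100 -> E
Bits 101 -> A


Decoded message: HEFCEA


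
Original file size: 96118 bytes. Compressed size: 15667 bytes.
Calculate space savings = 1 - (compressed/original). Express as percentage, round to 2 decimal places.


ratio = compressed/original = 15667/96118 = 0.162998
savings = 1 - ratio = 1 - 0.162998 = 0.837002
as a percentage: 0.837002 * 100 = 83.7%

Space savings = 1 - 15667/96118 = 83.7%


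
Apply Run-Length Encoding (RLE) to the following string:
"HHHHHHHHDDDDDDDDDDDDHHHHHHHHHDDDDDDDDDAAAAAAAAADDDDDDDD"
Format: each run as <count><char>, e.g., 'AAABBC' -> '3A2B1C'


Scanning runs left to right:
  i=0: run of 'H' x 8 -> '8H'
  i=8: run of 'D' x 12 -> '12D'
  i=20: run of 'H' x 9 -> '9H'
  i=29: run of 'D' x 9 -> '9D'
  i=38: run of 'A' x 9 -> '9A'
  i=47: run of 'D' x 8 -> '8D'

RLE = 8H12D9H9D9A8D


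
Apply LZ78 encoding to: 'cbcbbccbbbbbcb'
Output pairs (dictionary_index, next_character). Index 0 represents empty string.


LZ78 encoding steps:
Dictionary: {0: ''}
Step 1: w='' (idx 0), next='c' -> output (0, 'c'), add 'c' as idx 1
Step 2: w='' (idx 0), next='b' -> output (0, 'b'), add 'b' as idx 2
Step 3: w='c' (idx 1), next='b' -> output (1, 'b'), add 'cb' as idx 3
Step 4: w='b' (idx 2), next='c' -> output (2, 'c'), add 'bc' as idx 4
Step 5: w='cb' (idx 3), next='b' -> output (3, 'b'), add 'cbb' as idx 5
Step 6: w='b' (idx 2), next='b' -> output (2, 'b'), add 'bb' as idx 6
Step 7: w='bc' (idx 4), next='b' -> output (4, 'b'), add 'bcb' as idx 7


Encoded: [(0, 'c'), (0, 'b'), (1, 'b'), (2, 'c'), (3, 'b'), (2, 'b'), (4, 'b')]


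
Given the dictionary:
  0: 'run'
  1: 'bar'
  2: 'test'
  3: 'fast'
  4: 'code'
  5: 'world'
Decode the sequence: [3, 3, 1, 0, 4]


Look up each index in the dictionary:
  3 -> 'fast'
  3 -> 'fast'
  1 -> 'bar'
  0 -> 'run'
  4 -> 'code'

Decoded: "fast fast bar run code"


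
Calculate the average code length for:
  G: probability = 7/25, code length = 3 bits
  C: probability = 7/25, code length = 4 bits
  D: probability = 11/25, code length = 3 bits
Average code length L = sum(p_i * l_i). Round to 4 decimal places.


Weighted contributions p_i * l_i:
  G: (7/25) * 3 = 21/25
  C: (7/25) * 4 = 28/25
  D: (11/25) * 3 = 33/25
Sum = (21 + 28 + 33)/25 = 82/25

L = 82/25 = 3.2800 bits/symbol


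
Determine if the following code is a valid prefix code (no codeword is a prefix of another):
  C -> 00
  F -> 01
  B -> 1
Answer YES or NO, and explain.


Checking each pair (does one codeword prefix another?):
  C='00' vs F='01': no prefix
  C='00' vs B='1': no prefix
  F='01' vs C='00': no prefix
  F='01' vs B='1': no prefix
  B='1' vs C='00': no prefix
  B='1' vs F='01': no prefix
No violation found over all pairs.

YES -- this is a valid prefix code. No codeword is a prefix of any other codeword.


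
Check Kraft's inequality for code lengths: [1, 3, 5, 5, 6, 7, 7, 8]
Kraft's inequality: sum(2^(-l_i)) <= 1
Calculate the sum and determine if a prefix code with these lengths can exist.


Sum = 2^(-1) + 2^(-3) + 2^(-5) + 2^(-5) + 2^(-6) + 2^(-7) + 2^(-7) + 2^(-8)
    = 0.5 + 0.125 + 0.03125 + 0.03125 + 0.015625 + 0.0078125 + 0.0078125 + 0.00390625
    = 185/256 = 0.72265625
Since 0.72265625 <= 1, Kraft's inequality IS satisfied.
A prefix code with these lengths CAN exist.

Kraft sum = 0.72265625. Satisfied.


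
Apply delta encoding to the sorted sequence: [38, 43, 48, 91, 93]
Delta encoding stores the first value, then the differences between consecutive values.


First value: 38
Deltas:
  43 - 38 = 5
  48 - 43 = 5
  91 - 48 = 43
  93 - 91 = 2


Delta encoded: [38, 5, 5, 43, 2]


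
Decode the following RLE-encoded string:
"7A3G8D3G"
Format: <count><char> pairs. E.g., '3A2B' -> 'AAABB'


Expanding each <count><char> pair:
  7A -> 'AAAAAAA'
  3G -> 'GGG'
  8D -> 'DDDDDDDD'
  3G -> 'GGG'

Decoded = AAAAAAAGGGDDDDDDDDGGG


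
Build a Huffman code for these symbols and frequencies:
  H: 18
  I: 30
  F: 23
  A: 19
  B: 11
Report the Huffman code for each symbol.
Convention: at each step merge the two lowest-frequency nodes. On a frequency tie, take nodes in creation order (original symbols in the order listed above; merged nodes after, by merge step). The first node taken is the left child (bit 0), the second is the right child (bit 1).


Huffman tree construction:
Step 1: Merge B(11) + H(18) = 29
Step 2: Merge A(19) + F(23) = 42
Step 3: Merge (B+H)(29) + I(30) = 59
Step 4: Merge (A+F)(42) + ((B+H)+I)(59) = 101
Read each symbol's code off the tree from the root (left child = 0, right child = 1).

Codes:
  H: 101 (length 3)
  I: 11 (length 2)
  F: 01 (length 2)
  A: 00 (length 2)
  B: 100 (length 3)
Average code length: 231/101 = 2.2871 bits/symbol


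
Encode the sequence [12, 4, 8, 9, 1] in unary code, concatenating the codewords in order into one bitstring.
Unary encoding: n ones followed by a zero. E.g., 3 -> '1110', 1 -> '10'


Encode each number as n ones followed by a terminating 0:
  12 -> 1111111111110 (13 bits)
  4 -> 11110 (5 bits)
  8 -> 111111110 (9 bits)
  9 -> 1111111110 (10 bits)
  1 -> 10 (2 bits)
Total length = 13 + 5 + 9 + 10 + 2 = 39 bits.

Unary([12, 4, 8, 9, 1]) = 111111111111011110111111110111111111010 (39 bits)


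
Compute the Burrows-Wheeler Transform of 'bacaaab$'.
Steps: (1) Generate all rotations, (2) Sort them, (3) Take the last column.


Rotations (sorted):
  0: $bacaaab -> last char: b
  1: aaab$bac -> last char: c
  2: aab$baca -> last char: a
  3: ab$bacaa -> last char: a
  4: acaaab$b -> last char: b
  5: b$bacaaa -> last char: a
  6: bacaaab$ -> last char: $
  7: caaab$ba -> last char: a


BWT = bcaaba$a


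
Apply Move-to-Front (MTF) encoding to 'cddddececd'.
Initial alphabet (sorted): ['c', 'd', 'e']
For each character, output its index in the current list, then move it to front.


MTF encoding:
'c': index 0 in ['c', 'd', 'e'] -> ['c', 'd', 'e']
'd': index 1 in ['c', 'd', 'e'] -> ['d', 'c', 'e']
'd': index 0 in ['d', 'c', 'e'] -> ['d', 'c', 'e']
'd': index 0 in ['d', 'c', 'e'] -> ['d', 'c', 'e']
'd': index 0 in ['d', 'c', 'e'] -> ['d', 'c', 'e']
'e': index 2 in ['d', 'c', 'e'] -> ['e', 'd', 'c']
'c': index 2 in ['e', 'd', 'c'] -> ['c', 'e', 'd']
'e': index 1 in ['c', 'e', 'd'] -> ['e', 'c', 'd']
'c': index 1 in ['e', 'c', 'd'] -> ['c', 'e', 'd']
'd': index 2 in ['c', 'e', 'd'] -> ['d', 'c', 'e']


Output: [0, 1, 0, 0, 0, 2, 2, 1, 1, 2]


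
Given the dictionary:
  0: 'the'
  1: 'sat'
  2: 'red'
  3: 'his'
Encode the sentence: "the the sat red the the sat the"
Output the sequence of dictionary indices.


Look up each word in the dictionary:
  'the' -> 0
  'the' -> 0
  'sat' -> 1
  'red' -> 2
  'the' -> 0
  'the' -> 0
  'sat' -> 1
  'the' -> 0

Encoded: [0, 0, 1, 2, 0, 0, 1, 0]


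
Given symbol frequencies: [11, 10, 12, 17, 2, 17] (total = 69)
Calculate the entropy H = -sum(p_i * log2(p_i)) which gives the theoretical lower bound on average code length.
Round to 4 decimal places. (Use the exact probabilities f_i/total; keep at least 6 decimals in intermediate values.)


Per-symbol terms -p_i * log2(p_i) with p_i = f_i/69:
  p = 11/69 = 0.159420: log2(p) = -2.649093, -p*log2(p) = 0.422319
  p = 10/69 = 0.144928: log2(p) = -2.786596, -p*log2(p) = 0.403855
  p = 12/69 = 0.173913: log2(p) = -2.523562, -p*log2(p) = 0.438880
  p = 17/69 = 0.246377: log2(p) = -2.021062, -p*log2(p) = 0.497943
  p = 2/69 = 0.028986: log2(p) = -5.108524, -p*log2(p) = 0.148073
  p = 17/69 = 0.246377: log2(p) = -2.021062, -p*log2(p) = 0.497943
H = 0.422319 + 0.403855 + 0.438880 + 0.497943 + 0.148073 + 0.497943 = 2.409013

H = 2.409 bits/symbol


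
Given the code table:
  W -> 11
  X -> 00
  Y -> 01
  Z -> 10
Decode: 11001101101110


Decoding:
11 -> W
00 -> X
11 -> W
01 -> Y
10 -> Z
11 -> W
10 -> Z


Result: WXWYZWZ


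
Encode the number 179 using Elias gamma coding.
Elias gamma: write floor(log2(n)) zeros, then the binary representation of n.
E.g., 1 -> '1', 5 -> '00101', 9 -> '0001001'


num_bits = floor(log2(179)) + 1 = 8
leading_zeros = num_bits - 1 = 7
binary(179) = 10110011

Elias gamma(179) = '0000000' + '10110011' = 000000010110011 (15 bits)


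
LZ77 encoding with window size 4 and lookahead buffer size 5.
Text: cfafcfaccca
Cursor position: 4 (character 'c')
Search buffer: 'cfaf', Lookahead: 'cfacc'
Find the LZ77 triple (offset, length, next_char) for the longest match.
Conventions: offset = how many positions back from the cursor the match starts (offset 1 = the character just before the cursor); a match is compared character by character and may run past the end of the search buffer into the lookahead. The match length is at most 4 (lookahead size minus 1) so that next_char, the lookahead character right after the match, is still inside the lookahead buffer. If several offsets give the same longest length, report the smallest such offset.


Try each offset into the search buffer:
  offset=1 (pos 3, char 'f'): match length 0
  offset=2 (pos 2, char 'a'): match length 0
  offset=3 (pos 1, char 'f'): match length 0
  offset=4 (pos 0, char 'c'): match length 3
Longest match has length 3 at offset 4.
next_char = character at position 4 + 3 = 7 -> 'c'

Best match: offset=4, length=3 (matching 'cfa' starting at position 0)
LZ77 triple: (4, 3, 'c')


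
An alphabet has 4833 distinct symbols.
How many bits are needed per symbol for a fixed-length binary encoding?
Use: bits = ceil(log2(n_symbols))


log2(4833) = 12.2387
Bracket: 2^12 = 4096 < 4833 <= 2^13 = 8192
So ceil(log2(4833)) = 13

bits = ceil(log2(4833)) = ceil(12.2387) = 13 bits


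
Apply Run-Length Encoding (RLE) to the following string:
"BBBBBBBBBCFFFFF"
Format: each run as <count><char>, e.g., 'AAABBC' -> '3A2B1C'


Scanning runs left to right:
  i=0: run of 'B' x 9 -> '9B'
  i=9: run of 'C' x 1 -> '1C'
  i=10: run of 'F' x 5 -> '5F'

RLE = 9B1C5F


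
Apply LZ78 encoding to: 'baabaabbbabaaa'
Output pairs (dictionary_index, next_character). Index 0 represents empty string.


LZ78 encoding steps:
Dictionary: {0: ''}
Step 1: w='' (idx 0), next='b' -> output (0, 'b'), add 'b' as idx 1
Step 2: w='' (idx 0), next='a' -> output (0, 'a'), add 'a' as idx 2
Step 3: w='a' (idx 2), next='b' -> output (2, 'b'), add 'ab' as idx 3
Step 4: w='a' (idx 2), next='a' -> output (2, 'a'), add 'aa' as idx 4
Step 5: w='b' (idx 1), next='b' -> output (1, 'b'), add 'bb' as idx 5
Step 6: w='b' (idx 1), next='a' -> output (1, 'a'), add 'ba' as idx 6
Step 7: w='ba' (idx 6), next='a' -> output (6, 'a'), add 'baa' as idx 7
Step 8: w='a' (idx 2), end of input -> output (2, '')


Encoded: [(0, 'b'), (0, 'a'), (2, 'b'), (2, 'a'), (1, 'b'), (1, 'a'), (6, 'a'), (2, '')]


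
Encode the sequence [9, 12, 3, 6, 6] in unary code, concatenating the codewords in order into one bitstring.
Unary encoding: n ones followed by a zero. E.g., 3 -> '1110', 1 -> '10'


Encode each number as n ones followed by a terminating 0:
  9 -> 1111111110 (10 bits)
  12 -> 1111111111110 (13 bits)
  3 -> 1110 (4 bits)
  6 -> 1111110 (7 bits)
  6 -> 1111110 (7 bits)
Total length = 10 + 13 + 4 + 7 + 7 = 41 bits.

Unary([9, 12, 3, 6, 6]) = 11111111101111111111110111011111101111110 (41 bits)


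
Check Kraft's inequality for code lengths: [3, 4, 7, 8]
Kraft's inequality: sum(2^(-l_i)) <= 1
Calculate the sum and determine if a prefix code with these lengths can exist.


Sum = 2^(-3) + 2^(-4) + 2^(-7) + 2^(-8)
    = 0.125 + 0.0625 + 0.0078125 + 0.00390625
    = 51/256 = 0.19921875
Since 0.19921875 <= 1, Kraft's inequality IS satisfied.
A prefix code with these lengths CAN exist.

Kraft sum = 0.19921875. Satisfied.


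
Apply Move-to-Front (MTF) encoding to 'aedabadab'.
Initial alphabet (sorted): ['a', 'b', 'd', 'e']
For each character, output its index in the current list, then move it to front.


MTF encoding:
'a': index 0 in ['a', 'b', 'd', 'e'] -> ['a', 'b', 'd', 'e']
'e': index 3 in ['a', 'b', 'd', 'e'] -> ['e', 'a', 'b', 'd']
'd': index 3 in ['e', 'a', 'b', 'd'] -> ['d', 'e', 'a', 'b']
'a': index 2 in ['d', 'e', 'a', 'b'] -> ['a', 'd', 'e', 'b']
'b': index 3 in ['a', 'd', 'e', 'b'] -> ['b', 'a', 'd', 'e']
'a': index 1 in ['b', 'a', 'd', 'e'] -> ['a', 'b', 'd', 'e']
'd': index 2 in ['a', 'b', 'd', 'e'] -> ['d', 'a', 'b', 'e']
'a': index 1 in ['d', 'a', 'b', 'e'] -> ['a', 'd', 'b', 'e']
'b': index 2 in ['a', 'd', 'b', 'e'] -> ['b', 'a', 'd', 'e']


Output: [0, 3, 3, 2, 3, 1, 2, 1, 2]


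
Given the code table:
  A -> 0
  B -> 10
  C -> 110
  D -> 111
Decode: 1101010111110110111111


Decoding:
110 -> C
10 -> B
10 -> B
111 -> D
110 -> C
110 -> C
111 -> D
111 -> D


Result: CBBDCCDD


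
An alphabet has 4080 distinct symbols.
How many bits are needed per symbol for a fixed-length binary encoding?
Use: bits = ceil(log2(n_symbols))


log2(4080) = 11.9944
Bracket: 2^11 = 2048 < 4080 <= 2^12 = 4096
So ceil(log2(4080)) = 12

bits = ceil(log2(4080)) = ceil(11.9944) = 12 bits


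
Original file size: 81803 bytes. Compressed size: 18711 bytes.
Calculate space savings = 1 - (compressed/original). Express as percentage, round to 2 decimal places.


ratio = compressed/original = 18711/81803 = 0.228732
savings = 1 - ratio = 1 - 0.228732 = 0.771268
as a percentage: 0.771268 * 100 = 77.13%

Space savings = 1 - 18711/81803 = 77.13%


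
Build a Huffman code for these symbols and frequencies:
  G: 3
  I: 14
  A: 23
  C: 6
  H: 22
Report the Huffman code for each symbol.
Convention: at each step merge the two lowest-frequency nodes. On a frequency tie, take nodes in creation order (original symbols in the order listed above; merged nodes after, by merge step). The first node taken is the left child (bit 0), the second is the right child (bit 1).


Huffman tree construction:
Step 1: Merge G(3) + C(6) = 9
Step 2: Merge (G+C)(9) + I(14) = 23
Step 3: Merge H(22) + A(23) = 45
Step 4: Merge ((G+C)+I)(23) + (H+A)(45) = 68
Read each symbol's code off the tree from the root (left child = 0, right child = 1).

Codes:
  G: 000 (length 3)
  I: 01 (length 2)
  A: 11 (length 2)
  C: 001 (length 3)
  H: 10 (length 2)
Average code length: 145/68 = 2.1324 bits/symbol


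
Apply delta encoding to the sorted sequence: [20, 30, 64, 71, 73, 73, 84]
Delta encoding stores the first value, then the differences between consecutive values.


First value: 20
Deltas:
  30 - 20 = 10
  64 - 30 = 34
  71 - 64 = 7
  73 - 71 = 2
  73 - 73 = 0
  84 - 73 = 11


Delta encoded: [20, 10, 34, 7, 2, 0, 11]


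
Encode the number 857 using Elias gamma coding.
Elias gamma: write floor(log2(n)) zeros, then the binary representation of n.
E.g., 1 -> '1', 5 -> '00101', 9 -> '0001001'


num_bits = floor(log2(857)) + 1 = 10
leading_zeros = num_bits - 1 = 9
binary(857) = 1101011001

Elias gamma(857) = '000000000' + '1101011001' = 0000000001101011001 (19 bits)


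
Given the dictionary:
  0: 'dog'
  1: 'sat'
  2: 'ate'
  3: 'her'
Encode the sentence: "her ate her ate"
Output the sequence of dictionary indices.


Look up each word in the dictionary:
  'her' -> 3
  'ate' -> 2
  'her' -> 3
  'ate' -> 2

Encoded: [3, 2, 3, 2]


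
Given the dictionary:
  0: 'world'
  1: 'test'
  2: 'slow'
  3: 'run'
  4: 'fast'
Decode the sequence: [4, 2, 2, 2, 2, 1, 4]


Look up each index in the dictionary:
  4 -> 'fast'
  2 -> 'slow'
  2 -> 'slow'
  2 -> 'slow'
  2 -> 'slow'
  1 -> 'test'
  4 -> 'fast'

Decoded: "fast slow slow slow slow test fast"


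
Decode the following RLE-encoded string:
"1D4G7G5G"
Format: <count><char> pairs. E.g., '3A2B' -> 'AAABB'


Expanding each <count><char> pair:
  1D -> 'D'
  4G -> 'GGGG'
  7G -> 'GGGGGGG'
  5G -> 'GGGGG'

Decoded = DGGGGGGGGGGGGGGGG


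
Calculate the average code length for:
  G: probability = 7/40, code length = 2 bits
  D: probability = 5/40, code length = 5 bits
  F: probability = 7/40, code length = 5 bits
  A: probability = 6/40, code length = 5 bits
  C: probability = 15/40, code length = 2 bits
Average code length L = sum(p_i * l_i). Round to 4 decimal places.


Weighted contributions p_i * l_i:
  G: (7/40) * 2 = 14/40
  D: (5/40) * 5 = 25/40
  F: (7/40) * 5 = 35/40
  A: (6/40) * 5 = 30/40
  C: (15/40) * 2 = 30/40
Sum = (14 + 25 + 35 + 30 + 30)/40 = 134/40

L = 134/40 = 3.3500 bits/symbol


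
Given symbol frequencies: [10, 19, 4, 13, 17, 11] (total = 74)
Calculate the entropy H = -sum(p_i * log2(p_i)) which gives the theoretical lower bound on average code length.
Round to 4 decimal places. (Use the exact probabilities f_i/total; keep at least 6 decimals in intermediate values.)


Per-symbol terms -p_i * log2(p_i) with p_i = f_i/74:
  p = 10/74 = 0.135135: log2(p) = -2.887525, -p*log2(p) = 0.390206
  p = 19/74 = 0.256757: log2(p) = -1.961526, -p*log2(p) = 0.503635
  p = 4/74 = 0.054054: log2(p) = -4.209453, -p*log2(p) = 0.227538
  p = 13/74 = 0.175676: log2(p) = -2.509014, -p*log2(p) = 0.440773
  p = 17/74 = 0.229730: log2(p) = -2.121991, -p*log2(p) = 0.487484
  p = 11/74 = 0.148649: log2(p) = -2.750022, -p*log2(p) = 0.408787
H = 0.390206 + 0.503635 + 0.227538 + 0.440773 + 0.487484 + 0.408787 = 2.458423

H = 2.4584 bits/symbol


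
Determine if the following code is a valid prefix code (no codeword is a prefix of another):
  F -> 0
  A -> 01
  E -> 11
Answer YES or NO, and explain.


Checking each pair (does one codeword prefix another?):
  F='0' vs A='01': prefix -- VIOLATION

NO -- this is NOT a valid prefix code. F (0) is a prefix of A (01).


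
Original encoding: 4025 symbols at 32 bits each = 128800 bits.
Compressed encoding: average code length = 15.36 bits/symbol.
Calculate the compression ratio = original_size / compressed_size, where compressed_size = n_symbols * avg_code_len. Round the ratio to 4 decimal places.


original_size = n_symbols * orig_bits = 4025 * 32 = 128800 bits
compressed_size = n_symbols * avg_code_len = 4025 * 15.36 = 61824.0 bits
ratio = original_size / compressed_size = 128800 / 61824.0 = 2.0833

Compression ratio = 2.0833


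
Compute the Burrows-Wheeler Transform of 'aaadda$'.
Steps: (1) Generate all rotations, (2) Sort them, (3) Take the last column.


Rotations (sorted):
  0: $aaadda -> last char: a
  1: a$aaadd -> last char: d
  2: aaadda$ -> last char: $
  3: aadda$a -> last char: a
  4: adda$aa -> last char: a
  5: da$aaad -> last char: d
  6: dda$aaa -> last char: a


BWT = ad$aada


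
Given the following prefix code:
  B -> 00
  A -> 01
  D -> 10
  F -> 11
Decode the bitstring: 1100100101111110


Decoding step by step:
Bits 11 -> F
Bits 00 -> B
Bits 10 -> D
Bits 01 -> A
Bits 01 -> A
Bits 11 -> F
Bits 11 -> F
Bits 10 -> D


Decoded message: FBDAAFFD


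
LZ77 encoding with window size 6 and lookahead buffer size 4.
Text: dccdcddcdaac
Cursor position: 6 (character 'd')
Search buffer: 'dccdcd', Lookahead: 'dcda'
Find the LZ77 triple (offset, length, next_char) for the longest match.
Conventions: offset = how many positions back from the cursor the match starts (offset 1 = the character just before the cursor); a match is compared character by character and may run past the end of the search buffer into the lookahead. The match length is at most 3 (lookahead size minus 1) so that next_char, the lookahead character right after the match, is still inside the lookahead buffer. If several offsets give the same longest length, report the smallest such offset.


Try each offset into the search buffer:
  offset=1 (pos 5, char 'd'): match length 1
  offset=2 (pos 4, char 'c'): match length 0
  offset=3 (pos 3, char 'd'): match length 3
  offset=4 (pos 2, char 'c'): match length 0
  offset=5 (pos 1, char 'c'): match length 0
  offset=6 (pos 0, char 'd'): match length 2
Longest match has length 3 at offset 3.
next_char = character at position 6 + 3 = 9 -> 'a'

Best match: offset=3, length=3 (matching 'dcd' starting at position 3)
LZ77 triple: (3, 3, 'a')


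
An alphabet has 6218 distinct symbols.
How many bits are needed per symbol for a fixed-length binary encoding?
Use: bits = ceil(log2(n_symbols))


log2(6218) = 12.6022
Bracket: 2^12 = 4096 < 6218 <= 2^13 = 8192
So ceil(log2(6218)) = 13

bits = ceil(log2(6218)) = ceil(12.6022) = 13 bits


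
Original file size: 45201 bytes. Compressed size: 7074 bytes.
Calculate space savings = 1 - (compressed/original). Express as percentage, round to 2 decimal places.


ratio = compressed/original = 7074/45201 = 0.156501
savings = 1 - ratio = 1 - 0.156501 = 0.843499
as a percentage: 0.843499 * 100 = 84.35%

Space savings = 1 - 7074/45201 = 84.35%


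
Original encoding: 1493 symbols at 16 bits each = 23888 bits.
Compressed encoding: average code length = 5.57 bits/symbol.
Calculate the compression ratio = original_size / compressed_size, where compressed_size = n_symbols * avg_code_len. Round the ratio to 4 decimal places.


original_size = n_symbols * orig_bits = 1493 * 16 = 23888 bits
compressed_size = n_symbols * avg_code_len = 1493 * 5.57 = 8316.01 bits
ratio = original_size / compressed_size = 23888 / 8316.01 = 2.8725

Compression ratio = 2.8725
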